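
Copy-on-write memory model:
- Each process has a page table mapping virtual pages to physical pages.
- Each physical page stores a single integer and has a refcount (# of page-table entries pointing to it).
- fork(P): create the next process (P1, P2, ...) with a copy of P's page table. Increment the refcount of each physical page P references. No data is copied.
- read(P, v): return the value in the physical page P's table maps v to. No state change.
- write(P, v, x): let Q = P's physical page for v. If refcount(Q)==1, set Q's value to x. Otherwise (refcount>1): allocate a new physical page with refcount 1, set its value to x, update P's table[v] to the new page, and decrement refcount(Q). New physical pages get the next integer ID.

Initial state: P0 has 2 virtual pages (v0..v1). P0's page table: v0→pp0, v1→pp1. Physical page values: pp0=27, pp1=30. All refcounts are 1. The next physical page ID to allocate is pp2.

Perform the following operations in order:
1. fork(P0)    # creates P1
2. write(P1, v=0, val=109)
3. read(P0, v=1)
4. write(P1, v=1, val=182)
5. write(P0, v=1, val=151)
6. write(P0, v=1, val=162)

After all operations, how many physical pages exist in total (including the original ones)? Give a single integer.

Op 1: fork(P0) -> P1. 2 ppages; refcounts: pp0:2 pp1:2
Op 2: write(P1, v0, 109). refcount(pp0)=2>1 -> COPY to pp2. 3 ppages; refcounts: pp0:1 pp1:2 pp2:1
Op 3: read(P0, v1) -> 30. No state change.
Op 4: write(P1, v1, 182). refcount(pp1)=2>1 -> COPY to pp3. 4 ppages; refcounts: pp0:1 pp1:1 pp2:1 pp3:1
Op 5: write(P0, v1, 151). refcount(pp1)=1 -> write in place. 4 ppages; refcounts: pp0:1 pp1:1 pp2:1 pp3:1
Op 6: write(P0, v1, 162). refcount(pp1)=1 -> write in place. 4 ppages; refcounts: pp0:1 pp1:1 pp2:1 pp3:1

Answer: 4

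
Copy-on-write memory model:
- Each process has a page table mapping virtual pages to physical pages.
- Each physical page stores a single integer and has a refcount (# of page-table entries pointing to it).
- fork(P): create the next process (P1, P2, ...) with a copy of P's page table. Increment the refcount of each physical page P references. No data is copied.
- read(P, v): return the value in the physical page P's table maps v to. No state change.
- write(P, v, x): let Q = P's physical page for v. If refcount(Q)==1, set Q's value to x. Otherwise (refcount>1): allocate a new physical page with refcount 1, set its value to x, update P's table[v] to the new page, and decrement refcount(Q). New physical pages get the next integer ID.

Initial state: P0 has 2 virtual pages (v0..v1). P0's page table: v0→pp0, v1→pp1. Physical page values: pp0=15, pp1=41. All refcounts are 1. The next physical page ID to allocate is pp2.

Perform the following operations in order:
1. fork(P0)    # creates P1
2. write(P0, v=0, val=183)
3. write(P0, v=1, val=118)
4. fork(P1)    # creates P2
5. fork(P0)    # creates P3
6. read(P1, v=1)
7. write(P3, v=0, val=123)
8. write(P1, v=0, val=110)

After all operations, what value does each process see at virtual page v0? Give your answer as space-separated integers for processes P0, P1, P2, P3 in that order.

Op 1: fork(P0) -> P1. 2 ppages; refcounts: pp0:2 pp1:2
Op 2: write(P0, v0, 183). refcount(pp0)=2>1 -> COPY to pp2. 3 ppages; refcounts: pp0:1 pp1:2 pp2:1
Op 3: write(P0, v1, 118). refcount(pp1)=2>1 -> COPY to pp3. 4 ppages; refcounts: pp0:1 pp1:1 pp2:1 pp3:1
Op 4: fork(P1) -> P2. 4 ppages; refcounts: pp0:2 pp1:2 pp2:1 pp3:1
Op 5: fork(P0) -> P3. 4 ppages; refcounts: pp0:2 pp1:2 pp2:2 pp3:2
Op 6: read(P1, v1) -> 41. No state change.
Op 7: write(P3, v0, 123). refcount(pp2)=2>1 -> COPY to pp4. 5 ppages; refcounts: pp0:2 pp1:2 pp2:1 pp3:2 pp4:1
Op 8: write(P1, v0, 110). refcount(pp0)=2>1 -> COPY to pp5. 6 ppages; refcounts: pp0:1 pp1:2 pp2:1 pp3:2 pp4:1 pp5:1
P0: v0 -> pp2 = 183
P1: v0 -> pp5 = 110
P2: v0 -> pp0 = 15
P3: v0 -> pp4 = 123

Answer: 183 110 15 123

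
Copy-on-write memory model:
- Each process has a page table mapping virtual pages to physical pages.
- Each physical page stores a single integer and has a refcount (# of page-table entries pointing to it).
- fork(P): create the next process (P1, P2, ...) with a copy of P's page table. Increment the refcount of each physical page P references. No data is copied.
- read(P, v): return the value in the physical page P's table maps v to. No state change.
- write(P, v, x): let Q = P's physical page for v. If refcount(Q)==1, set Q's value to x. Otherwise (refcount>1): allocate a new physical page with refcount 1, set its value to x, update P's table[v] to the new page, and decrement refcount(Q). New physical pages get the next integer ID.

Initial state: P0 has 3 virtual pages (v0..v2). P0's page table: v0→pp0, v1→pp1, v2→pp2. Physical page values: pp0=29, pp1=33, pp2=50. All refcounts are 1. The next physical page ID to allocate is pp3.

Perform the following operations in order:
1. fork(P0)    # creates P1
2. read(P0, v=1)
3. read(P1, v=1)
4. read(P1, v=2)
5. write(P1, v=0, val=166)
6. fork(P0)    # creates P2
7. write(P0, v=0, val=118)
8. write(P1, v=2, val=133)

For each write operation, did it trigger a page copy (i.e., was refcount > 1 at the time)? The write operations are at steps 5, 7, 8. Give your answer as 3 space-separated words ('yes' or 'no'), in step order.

Op 1: fork(P0) -> P1. 3 ppages; refcounts: pp0:2 pp1:2 pp2:2
Op 2: read(P0, v1) -> 33. No state change.
Op 3: read(P1, v1) -> 33. No state change.
Op 4: read(P1, v2) -> 50. No state change.
Op 5: write(P1, v0, 166). refcount(pp0)=2>1 -> COPY to pp3. 4 ppages; refcounts: pp0:1 pp1:2 pp2:2 pp3:1
Op 6: fork(P0) -> P2. 4 ppages; refcounts: pp0:2 pp1:3 pp2:3 pp3:1
Op 7: write(P0, v0, 118). refcount(pp0)=2>1 -> COPY to pp4. 5 ppages; refcounts: pp0:1 pp1:3 pp2:3 pp3:1 pp4:1
Op 8: write(P1, v2, 133). refcount(pp2)=3>1 -> COPY to pp5. 6 ppages; refcounts: pp0:1 pp1:3 pp2:2 pp3:1 pp4:1 pp5:1

yes yes yes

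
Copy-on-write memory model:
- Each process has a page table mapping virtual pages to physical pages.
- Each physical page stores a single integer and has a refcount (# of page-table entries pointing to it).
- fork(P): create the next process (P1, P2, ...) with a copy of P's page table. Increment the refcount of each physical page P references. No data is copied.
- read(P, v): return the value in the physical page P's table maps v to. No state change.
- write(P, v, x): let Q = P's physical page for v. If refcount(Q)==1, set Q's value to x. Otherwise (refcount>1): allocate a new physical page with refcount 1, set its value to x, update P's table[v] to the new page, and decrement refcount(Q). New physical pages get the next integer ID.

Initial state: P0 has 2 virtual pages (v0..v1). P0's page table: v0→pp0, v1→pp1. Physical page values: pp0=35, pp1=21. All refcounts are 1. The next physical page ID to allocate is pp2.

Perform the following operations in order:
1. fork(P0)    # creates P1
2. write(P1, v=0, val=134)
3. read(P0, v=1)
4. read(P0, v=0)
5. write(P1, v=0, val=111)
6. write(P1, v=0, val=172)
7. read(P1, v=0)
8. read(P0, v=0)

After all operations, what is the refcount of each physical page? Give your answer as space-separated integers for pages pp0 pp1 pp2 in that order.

Op 1: fork(P0) -> P1. 2 ppages; refcounts: pp0:2 pp1:2
Op 2: write(P1, v0, 134). refcount(pp0)=2>1 -> COPY to pp2. 3 ppages; refcounts: pp0:1 pp1:2 pp2:1
Op 3: read(P0, v1) -> 21. No state change.
Op 4: read(P0, v0) -> 35. No state change.
Op 5: write(P1, v0, 111). refcount(pp2)=1 -> write in place. 3 ppages; refcounts: pp0:1 pp1:2 pp2:1
Op 6: write(P1, v0, 172). refcount(pp2)=1 -> write in place. 3 ppages; refcounts: pp0:1 pp1:2 pp2:1
Op 7: read(P1, v0) -> 172. No state change.
Op 8: read(P0, v0) -> 35. No state change.

Answer: 1 2 1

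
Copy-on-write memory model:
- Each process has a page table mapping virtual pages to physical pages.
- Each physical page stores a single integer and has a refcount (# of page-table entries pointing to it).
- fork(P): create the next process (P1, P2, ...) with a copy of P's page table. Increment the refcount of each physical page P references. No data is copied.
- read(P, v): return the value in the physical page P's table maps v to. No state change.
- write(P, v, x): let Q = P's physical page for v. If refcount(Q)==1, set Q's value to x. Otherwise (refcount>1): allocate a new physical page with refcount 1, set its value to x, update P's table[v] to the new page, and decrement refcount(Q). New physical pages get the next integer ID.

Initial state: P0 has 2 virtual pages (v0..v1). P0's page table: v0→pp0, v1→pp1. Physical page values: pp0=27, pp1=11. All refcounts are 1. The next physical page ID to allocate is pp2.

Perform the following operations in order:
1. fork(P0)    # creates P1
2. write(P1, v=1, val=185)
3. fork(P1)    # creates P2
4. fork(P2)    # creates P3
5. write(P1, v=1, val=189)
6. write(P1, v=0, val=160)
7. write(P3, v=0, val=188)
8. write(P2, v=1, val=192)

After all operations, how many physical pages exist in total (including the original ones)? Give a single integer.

Op 1: fork(P0) -> P1. 2 ppages; refcounts: pp0:2 pp1:2
Op 2: write(P1, v1, 185). refcount(pp1)=2>1 -> COPY to pp2. 3 ppages; refcounts: pp0:2 pp1:1 pp2:1
Op 3: fork(P1) -> P2. 3 ppages; refcounts: pp0:3 pp1:1 pp2:2
Op 4: fork(P2) -> P3. 3 ppages; refcounts: pp0:4 pp1:1 pp2:3
Op 5: write(P1, v1, 189). refcount(pp2)=3>1 -> COPY to pp3. 4 ppages; refcounts: pp0:4 pp1:1 pp2:2 pp3:1
Op 6: write(P1, v0, 160). refcount(pp0)=4>1 -> COPY to pp4. 5 ppages; refcounts: pp0:3 pp1:1 pp2:2 pp3:1 pp4:1
Op 7: write(P3, v0, 188). refcount(pp0)=3>1 -> COPY to pp5. 6 ppages; refcounts: pp0:2 pp1:1 pp2:2 pp3:1 pp4:1 pp5:1
Op 8: write(P2, v1, 192). refcount(pp2)=2>1 -> COPY to pp6. 7 ppages; refcounts: pp0:2 pp1:1 pp2:1 pp3:1 pp4:1 pp5:1 pp6:1

Answer: 7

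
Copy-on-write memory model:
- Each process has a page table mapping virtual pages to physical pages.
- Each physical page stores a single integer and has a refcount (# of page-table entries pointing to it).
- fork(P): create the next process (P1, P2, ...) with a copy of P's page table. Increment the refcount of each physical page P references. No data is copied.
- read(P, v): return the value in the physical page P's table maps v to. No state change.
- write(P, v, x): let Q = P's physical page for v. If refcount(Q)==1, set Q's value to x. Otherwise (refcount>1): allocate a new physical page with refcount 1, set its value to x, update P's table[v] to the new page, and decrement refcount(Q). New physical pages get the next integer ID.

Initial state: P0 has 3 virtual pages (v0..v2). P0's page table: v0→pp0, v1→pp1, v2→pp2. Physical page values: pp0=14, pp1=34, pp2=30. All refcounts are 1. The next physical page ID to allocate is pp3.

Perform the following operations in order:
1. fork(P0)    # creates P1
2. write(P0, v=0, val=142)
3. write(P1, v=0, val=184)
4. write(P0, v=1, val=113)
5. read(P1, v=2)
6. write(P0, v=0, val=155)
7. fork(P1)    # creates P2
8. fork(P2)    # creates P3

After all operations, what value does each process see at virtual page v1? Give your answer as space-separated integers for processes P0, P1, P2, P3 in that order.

Op 1: fork(P0) -> P1. 3 ppages; refcounts: pp0:2 pp1:2 pp2:2
Op 2: write(P0, v0, 142). refcount(pp0)=2>1 -> COPY to pp3. 4 ppages; refcounts: pp0:1 pp1:2 pp2:2 pp3:1
Op 3: write(P1, v0, 184). refcount(pp0)=1 -> write in place. 4 ppages; refcounts: pp0:1 pp1:2 pp2:2 pp3:1
Op 4: write(P0, v1, 113). refcount(pp1)=2>1 -> COPY to pp4. 5 ppages; refcounts: pp0:1 pp1:1 pp2:2 pp3:1 pp4:1
Op 5: read(P1, v2) -> 30. No state change.
Op 6: write(P0, v0, 155). refcount(pp3)=1 -> write in place. 5 ppages; refcounts: pp0:1 pp1:1 pp2:2 pp3:1 pp4:1
Op 7: fork(P1) -> P2. 5 ppages; refcounts: pp0:2 pp1:2 pp2:3 pp3:1 pp4:1
Op 8: fork(P2) -> P3. 5 ppages; refcounts: pp0:3 pp1:3 pp2:4 pp3:1 pp4:1
P0: v1 -> pp4 = 113
P1: v1 -> pp1 = 34
P2: v1 -> pp1 = 34
P3: v1 -> pp1 = 34

Answer: 113 34 34 34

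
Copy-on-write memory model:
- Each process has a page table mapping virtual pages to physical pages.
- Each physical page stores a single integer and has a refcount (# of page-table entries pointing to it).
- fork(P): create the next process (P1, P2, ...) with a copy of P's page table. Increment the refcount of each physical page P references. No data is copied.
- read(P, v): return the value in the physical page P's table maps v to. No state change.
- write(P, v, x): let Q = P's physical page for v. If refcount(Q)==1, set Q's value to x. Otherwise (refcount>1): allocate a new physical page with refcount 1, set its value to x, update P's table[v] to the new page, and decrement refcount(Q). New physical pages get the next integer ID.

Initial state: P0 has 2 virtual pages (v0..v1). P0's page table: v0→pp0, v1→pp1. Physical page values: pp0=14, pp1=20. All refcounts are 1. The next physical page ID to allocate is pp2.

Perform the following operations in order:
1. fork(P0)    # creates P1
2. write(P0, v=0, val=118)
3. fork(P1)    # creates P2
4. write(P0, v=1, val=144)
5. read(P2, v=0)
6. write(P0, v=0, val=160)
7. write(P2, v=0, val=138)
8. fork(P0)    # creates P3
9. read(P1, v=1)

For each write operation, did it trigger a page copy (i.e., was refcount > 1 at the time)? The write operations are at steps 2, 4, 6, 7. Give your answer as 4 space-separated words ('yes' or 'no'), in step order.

Op 1: fork(P0) -> P1. 2 ppages; refcounts: pp0:2 pp1:2
Op 2: write(P0, v0, 118). refcount(pp0)=2>1 -> COPY to pp2. 3 ppages; refcounts: pp0:1 pp1:2 pp2:1
Op 3: fork(P1) -> P2. 3 ppages; refcounts: pp0:2 pp1:3 pp2:1
Op 4: write(P0, v1, 144). refcount(pp1)=3>1 -> COPY to pp3. 4 ppages; refcounts: pp0:2 pp1:2 pp2:1 pp3:1
Op 5: read(P2, v0) -> 14. No state change.
Op 6: write(P0, v0, 160). refcount(pp2)=1 -> write in place. 4 ppages; refcounts: pp0:2 pp1:2 pp2:1 pp3:1
Op 7: write(P2, v0, 138). refcount(pp0)=2>1 -> COPY to pp4. 5 ppages; refcounts: pp0:1 pp1:2 pp2:1 pp3:1 pp4:1
Op 8: fork(P0) -> P3. 5 ppages; refcounts: pp0:1 pp1:2 pp2:2 pp3:2 pp4:1
Op 9: read(P1, v1) -> 20. No state change.

yes yes no yes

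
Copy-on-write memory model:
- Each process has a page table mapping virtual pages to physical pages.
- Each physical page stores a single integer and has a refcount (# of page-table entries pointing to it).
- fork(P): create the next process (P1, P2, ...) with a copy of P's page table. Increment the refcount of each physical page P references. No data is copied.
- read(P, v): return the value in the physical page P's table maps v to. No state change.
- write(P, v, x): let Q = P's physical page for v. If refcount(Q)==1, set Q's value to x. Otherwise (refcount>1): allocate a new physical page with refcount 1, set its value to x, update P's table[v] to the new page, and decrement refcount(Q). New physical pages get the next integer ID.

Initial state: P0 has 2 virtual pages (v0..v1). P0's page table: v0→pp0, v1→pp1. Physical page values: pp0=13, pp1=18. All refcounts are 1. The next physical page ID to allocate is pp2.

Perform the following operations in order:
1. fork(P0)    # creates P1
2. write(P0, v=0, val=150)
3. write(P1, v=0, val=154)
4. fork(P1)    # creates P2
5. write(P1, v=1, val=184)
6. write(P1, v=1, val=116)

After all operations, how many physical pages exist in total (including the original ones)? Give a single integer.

Answer: 4

Derivation:
Op 1: fork(P0) -> P1. 2 ppages; refcounts: pp0:2 pp1:2
Op 2: write(P0, v0, 150). refcount(pp0)=2>1 -> COPY to pp2. 3 ppages; refcounts: pp0:1 pp1:2 pp2:1
Op 3: write(P1, v0, 154). refcount(pp0)=1 -> write in place. 3 ppages; refcounts: pp0:1 pp1:2 pp2:1
Op 4: fork(P1) -> P2. 3 ppages; refcounts: pp0:2 pp1:3 pp2:1
Op 5: write(P1, v1, 184). refcount(pp1)=3>1 -> COPY to pp3. 4 ppages; refcounts: pp0:2 pp1:2 pp2:1 pp3:1
Op 6: write(P1, v1, 116). refcount(pp3)=1 -> write in place. 4 ppages; refcounts: pp0:2 pp1:2 pp2:1 pp3:1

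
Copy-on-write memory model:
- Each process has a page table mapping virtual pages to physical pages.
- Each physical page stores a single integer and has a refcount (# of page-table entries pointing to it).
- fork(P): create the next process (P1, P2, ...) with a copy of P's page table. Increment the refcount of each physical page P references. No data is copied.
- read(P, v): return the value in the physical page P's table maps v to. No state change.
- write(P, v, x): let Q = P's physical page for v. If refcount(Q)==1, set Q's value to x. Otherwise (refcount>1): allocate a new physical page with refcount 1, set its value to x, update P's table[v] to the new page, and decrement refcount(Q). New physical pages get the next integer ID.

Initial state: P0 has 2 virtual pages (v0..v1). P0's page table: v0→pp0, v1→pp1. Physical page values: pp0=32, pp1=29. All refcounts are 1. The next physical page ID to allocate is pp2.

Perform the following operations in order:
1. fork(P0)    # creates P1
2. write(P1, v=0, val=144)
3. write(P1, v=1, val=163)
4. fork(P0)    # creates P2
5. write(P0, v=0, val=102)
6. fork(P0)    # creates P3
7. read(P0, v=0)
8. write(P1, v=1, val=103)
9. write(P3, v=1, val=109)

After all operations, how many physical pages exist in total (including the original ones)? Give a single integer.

Answer: 6

Derivation:
Op 1: fork(P0) -> P1. 2 ppages; refcounts: pp0:2 pp1:2
Op 2: write(P1, v0, 144). refcount(pp0)=2>1 -> COPY to pp2. 3 ppages; refcounts: pp0:1 pp1:2 pp2:1
Op 3: write(P1, v1, 163). refcount(pp1)=2>1 -> COPY to pp3. 4 ppages; refcounts: pp0:1 pp1:1 pp2:1 pp3:1
Op 4: fork(P0) -> P2. 4 ppages; refcounts: pp0:2 pp1:2 pp2:1 pp3:1
Op 5: write(P0, v0, 102). refcount(pp0)=2>1 -> COPY to pp4. 5 ppages; refcounts: pp0:1 pp1:2 pp2:1 pp3:1 pp4:1
Op 6: fork(P0) -> P3. 5 ppages; refcounts: pp0:1 pp1:3 pp2:1 pp3:1 pp4:2
Op 7: read(P0, v0) -> 102. No state change.
Op 8: write(P1, v1, 103). refcount(pp3)=1 -> write in place. 5 ppages; refcounts: pp0:1 pp1:3 pp2:1 pp3:1 pp4:2
Op 9: write(P3, v1, 109). refcount(pp1)=3>1 -> COPY to pp5. 6 ppages; refcounts: pp0:1 pp1:2 pp2:1 pp3:1 pp4:2 pp5:1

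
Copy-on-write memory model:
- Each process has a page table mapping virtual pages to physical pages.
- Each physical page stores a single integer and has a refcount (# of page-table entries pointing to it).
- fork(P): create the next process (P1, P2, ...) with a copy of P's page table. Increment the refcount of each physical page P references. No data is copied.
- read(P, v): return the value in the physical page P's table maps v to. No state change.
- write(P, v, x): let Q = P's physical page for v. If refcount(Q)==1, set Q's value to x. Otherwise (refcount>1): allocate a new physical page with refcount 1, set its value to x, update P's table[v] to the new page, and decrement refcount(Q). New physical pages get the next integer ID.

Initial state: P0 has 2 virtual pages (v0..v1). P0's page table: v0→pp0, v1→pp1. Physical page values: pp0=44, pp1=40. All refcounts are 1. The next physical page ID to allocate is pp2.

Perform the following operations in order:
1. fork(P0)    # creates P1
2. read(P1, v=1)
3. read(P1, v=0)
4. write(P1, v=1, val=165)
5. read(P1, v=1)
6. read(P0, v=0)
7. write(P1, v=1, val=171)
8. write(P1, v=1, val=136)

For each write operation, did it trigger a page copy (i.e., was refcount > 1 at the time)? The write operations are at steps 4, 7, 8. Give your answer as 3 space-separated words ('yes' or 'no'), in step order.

Op 1: fork(P0) -> P1. 2 ppages; refcounts: pp0:2 pp1:2
Op 2: read(P1, v1) -> 40. No state change.
Op 3: read(P1, v0) -> 44. No state change.
Op 4: write(P1, v1, 165). refcount(pp1)=2>1 -> COPY to pp2. 3 ppages; refcounts: pp0:2 pp1:1 pp2:1
Op 5: read(P1, v1) -> 165. No state change.
Op 6: read(P0, v0) -> 44. No state change.
Op 7: write(P1, v1, 171). refcount(pp2)=1 -> write in place. 3 ppages; refcounts: pp0:2 pp1:1 pp2:1
Op 8: write(P1, v1, 136). refcount(pp2)=1 -> write in place. 3 ppages; refcounts: pp0:2 pp1:1 pp2:1

yes no no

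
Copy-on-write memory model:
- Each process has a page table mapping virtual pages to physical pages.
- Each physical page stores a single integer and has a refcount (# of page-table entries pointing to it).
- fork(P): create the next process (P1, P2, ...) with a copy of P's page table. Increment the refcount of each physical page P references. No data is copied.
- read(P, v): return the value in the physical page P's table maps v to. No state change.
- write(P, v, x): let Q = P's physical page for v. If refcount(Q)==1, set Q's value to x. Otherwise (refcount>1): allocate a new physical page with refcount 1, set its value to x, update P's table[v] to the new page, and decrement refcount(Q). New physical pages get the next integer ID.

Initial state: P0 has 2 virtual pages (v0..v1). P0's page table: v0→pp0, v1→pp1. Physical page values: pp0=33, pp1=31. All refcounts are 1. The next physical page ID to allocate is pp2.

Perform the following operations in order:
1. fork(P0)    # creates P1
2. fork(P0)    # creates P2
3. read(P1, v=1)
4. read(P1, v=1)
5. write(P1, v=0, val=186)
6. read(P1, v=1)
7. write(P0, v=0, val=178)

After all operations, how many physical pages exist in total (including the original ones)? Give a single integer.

Op 1: fork(P0) -> P1. 2 ppages; refcounts: pp0:2 pp1:2
Op 2: fork(P0) -> P2. 2 ppages; refcounts: pp0:3 pp1:3
Op 3: read(P1, v1) -> 31. No state change.
Op 4: read(P1, v1) -> 31. No state change.
Op 5: write(P1, v0, 186). refcount(pp0)=3>1 -> COPY to pp2. 3 ppages; refcounts: pp0:2 pp1:3 pp2:1
Op 6: read(P1, v1) -> 31. No state change.
Op 7: write(P0, v0, 178). refcount(pp0)=2>1 -> COPY to pp3. 4 ppages; refcounts: pp0:1 pp1:3 pp2:1 pp3:1

Answer: 4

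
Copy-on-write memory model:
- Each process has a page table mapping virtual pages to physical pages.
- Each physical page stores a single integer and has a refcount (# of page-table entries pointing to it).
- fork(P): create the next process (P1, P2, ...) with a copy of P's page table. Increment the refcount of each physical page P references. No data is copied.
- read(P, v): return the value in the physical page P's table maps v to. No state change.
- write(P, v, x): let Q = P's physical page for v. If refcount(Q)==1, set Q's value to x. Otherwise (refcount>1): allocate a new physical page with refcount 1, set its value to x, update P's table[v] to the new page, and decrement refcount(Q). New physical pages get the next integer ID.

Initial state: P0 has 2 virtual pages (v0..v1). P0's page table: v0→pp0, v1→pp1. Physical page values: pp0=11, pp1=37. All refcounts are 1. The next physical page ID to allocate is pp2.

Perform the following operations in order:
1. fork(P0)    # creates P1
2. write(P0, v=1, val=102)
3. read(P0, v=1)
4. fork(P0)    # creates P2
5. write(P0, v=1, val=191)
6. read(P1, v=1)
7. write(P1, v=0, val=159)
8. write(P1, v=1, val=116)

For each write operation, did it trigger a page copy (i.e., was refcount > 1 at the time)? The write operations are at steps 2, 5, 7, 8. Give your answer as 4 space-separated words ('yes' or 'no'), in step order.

Op 1: fork(P0) -> P1. 2 ppages; refcounts: pp0:2 pp1:2
Op 2: write(P0, v1, 102). refcount(pp1)=2>1 -> COPY to pp2. 3 ppages; refcounts: pp0:2 pp1:1 pp2:1
Op 3: read(P0, v1) -> 102. No state change.
Op 4: fork(P0) -> P2. 3 ppages; refcounts: pp0:3 pp1:1 pp2:2
Op 5: write(P0, v1, 191). refcount(pp2)=2>1 -> COPY to pp3. 4 ppages; refcounts: pp0:3 pp1:1 pp2:1 pp3:1
Op 6: read(P1, v1) -> 37. No state change.
Op 7: write(P1, v0, 159). refcount(pp0)=3>1 -> COPY to pp4. 5 ppages; refcounts: pp0:2 pp1:1 pp2:1 pp3:1 pp4:1
Op 8: write(P1, v1, 116). refcount(pp1)=1 -> write in place. 5 ppages; refcounts: pp0:2 pp1:1 pp2:1 pp3:1 pp4:1

yes yes yes no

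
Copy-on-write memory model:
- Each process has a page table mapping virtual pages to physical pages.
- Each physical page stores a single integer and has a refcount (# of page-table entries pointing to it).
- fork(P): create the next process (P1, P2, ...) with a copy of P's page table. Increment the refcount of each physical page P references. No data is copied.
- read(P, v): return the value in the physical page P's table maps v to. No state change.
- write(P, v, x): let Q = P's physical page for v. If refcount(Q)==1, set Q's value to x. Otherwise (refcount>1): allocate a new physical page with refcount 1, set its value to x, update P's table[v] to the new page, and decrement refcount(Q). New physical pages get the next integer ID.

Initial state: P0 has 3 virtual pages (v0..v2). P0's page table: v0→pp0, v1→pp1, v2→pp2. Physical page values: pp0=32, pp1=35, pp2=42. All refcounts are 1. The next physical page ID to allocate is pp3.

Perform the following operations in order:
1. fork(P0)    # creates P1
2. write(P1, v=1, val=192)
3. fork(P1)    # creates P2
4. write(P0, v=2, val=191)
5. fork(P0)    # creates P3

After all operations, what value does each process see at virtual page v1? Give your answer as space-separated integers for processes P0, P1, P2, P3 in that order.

Op 1: fork(P0) -> P1. 3 ppages; refcounts: pp0:2 pp1:2 pp2:2
Op 2: write(P1, v1, 192). refcount(pp1)=2>1 -> COPY to pp3. 4 ppages; refcounts: pp0:2 pp1:1 pp2:2 pp3:1
Op 3: fork(P1) -> P2. 4 ppages; refcounts: pp0:3 pp1:1 pp2:3 pp3:2
Op 4: write(P0, v2, 191). refcount(pp2)=3>1 -> COPY to pp4. 5 ppages; refcounts: pp0:3 pp1:1 pp2:2 pp3:2 pp4:1
Op 5: fork(P0) -> P3. 5 ppages; refcounts: pp0:4 pp1:2 pp2:2 pp3:2 pp4:2
P0: v1 -> pp1 = 35
P1: v1 -> pp3 = 192
P2: v1 -> pp3 = 192
P3: v1 -> pp1 = 35

Answer: 35 192 192 35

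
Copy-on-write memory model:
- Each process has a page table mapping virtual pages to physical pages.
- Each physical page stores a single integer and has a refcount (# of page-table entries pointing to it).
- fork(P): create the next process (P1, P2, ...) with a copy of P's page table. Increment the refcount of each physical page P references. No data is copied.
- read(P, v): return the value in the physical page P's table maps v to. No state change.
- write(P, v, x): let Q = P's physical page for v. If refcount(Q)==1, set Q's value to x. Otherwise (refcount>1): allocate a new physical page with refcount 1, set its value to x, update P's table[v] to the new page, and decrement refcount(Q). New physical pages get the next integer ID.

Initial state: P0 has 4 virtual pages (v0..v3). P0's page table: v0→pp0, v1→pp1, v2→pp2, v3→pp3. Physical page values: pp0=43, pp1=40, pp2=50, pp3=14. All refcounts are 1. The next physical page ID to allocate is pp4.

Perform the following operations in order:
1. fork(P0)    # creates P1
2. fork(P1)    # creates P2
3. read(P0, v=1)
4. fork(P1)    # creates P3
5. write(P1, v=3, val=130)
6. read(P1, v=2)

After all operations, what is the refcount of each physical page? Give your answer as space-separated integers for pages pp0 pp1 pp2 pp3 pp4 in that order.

Answer: 4 4 4 3 1

Derivation:
Op 1: fork(P0) -> P1. 4 ppages; refcounts: pp0:2 pp1:2 pp2:2 pp3:2
Op 2: fork(P1) -> P2. 4 ppages; refcounts: pp0:3 pp1:3 pp2:3 pp3:3
Op 3: read(P0, v1) -> 40. No state change.
Op 4: fork(P1) -> P3. 4 ppages; refcounts: pp0:4 pp1:4 pp2:4 pp3:4
Op 5: write(P1, v3, 130). refcount(pp3)=4>1 -> COPY to pp4. 5 ppages; refcounts: pp0:4 pp1:4 pp2:4 pp3:3 pp4:1
Op 6: read(P1, v2) -> 50. No state change.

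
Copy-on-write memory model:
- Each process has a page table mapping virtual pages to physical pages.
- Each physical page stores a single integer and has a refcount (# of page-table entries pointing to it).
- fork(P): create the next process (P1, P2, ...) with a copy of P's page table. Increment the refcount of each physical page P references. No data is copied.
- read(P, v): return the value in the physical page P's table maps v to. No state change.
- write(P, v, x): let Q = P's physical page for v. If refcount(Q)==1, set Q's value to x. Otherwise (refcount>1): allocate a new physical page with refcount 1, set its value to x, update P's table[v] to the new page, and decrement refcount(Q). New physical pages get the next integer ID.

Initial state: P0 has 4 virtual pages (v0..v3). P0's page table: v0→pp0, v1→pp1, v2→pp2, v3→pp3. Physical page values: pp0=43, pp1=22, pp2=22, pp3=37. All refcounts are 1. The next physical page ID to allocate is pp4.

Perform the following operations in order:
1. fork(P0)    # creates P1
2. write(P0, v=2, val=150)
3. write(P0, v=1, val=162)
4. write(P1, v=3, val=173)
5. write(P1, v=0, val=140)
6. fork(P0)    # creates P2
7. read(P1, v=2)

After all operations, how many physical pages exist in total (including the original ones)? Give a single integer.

Answer: 8

Derivation:
Op 1: fork(P0) -> P1. 4 ppages; refcounts: pp0:2 pp1:2 pp2:2 pp3:2
Op 2: write(P0, v2, 150). refcount(pp2)=2>1 -> COPY to pp4. 5 ppages; refcounts: pp0:2 pp1:2 pp2:1 pp3:2 pp4:1
Op 3: write(P0, v1, 162). refcount(pp1)=2>1 -> COPY to pp5. 6 ppages; refcounts: pp0:2 pp1:1 pp2:1 pp3:2 pp4:1 pp5:1
Op 4: write(P1, v3, 173). refcount(pp3)=2>1 -> COPY to pp6. 7 ppages; refcounts: pp0:2 pp1:1 pp2:1 pp3:1 pp4:1 pp5:1 pp6:1
Op 5: write(P1, v0, 140). refcount(pp0)=2>1 -> COPY to pp7. 8 ppages; refcounts: pp0:1 pp1:1 pp2:1 pp3:1 pp4:1 pp5:1 pp6:1 pp7:1
Op 6: fork(P0) -> P2. 8 ppages; refcounts: pp0:2 pp1:1 pp2:1 pp3:2 pp4:2 pp5:2 pp6:1 pp7:1
Op 7: read(P1, v2) -> 22. No state change.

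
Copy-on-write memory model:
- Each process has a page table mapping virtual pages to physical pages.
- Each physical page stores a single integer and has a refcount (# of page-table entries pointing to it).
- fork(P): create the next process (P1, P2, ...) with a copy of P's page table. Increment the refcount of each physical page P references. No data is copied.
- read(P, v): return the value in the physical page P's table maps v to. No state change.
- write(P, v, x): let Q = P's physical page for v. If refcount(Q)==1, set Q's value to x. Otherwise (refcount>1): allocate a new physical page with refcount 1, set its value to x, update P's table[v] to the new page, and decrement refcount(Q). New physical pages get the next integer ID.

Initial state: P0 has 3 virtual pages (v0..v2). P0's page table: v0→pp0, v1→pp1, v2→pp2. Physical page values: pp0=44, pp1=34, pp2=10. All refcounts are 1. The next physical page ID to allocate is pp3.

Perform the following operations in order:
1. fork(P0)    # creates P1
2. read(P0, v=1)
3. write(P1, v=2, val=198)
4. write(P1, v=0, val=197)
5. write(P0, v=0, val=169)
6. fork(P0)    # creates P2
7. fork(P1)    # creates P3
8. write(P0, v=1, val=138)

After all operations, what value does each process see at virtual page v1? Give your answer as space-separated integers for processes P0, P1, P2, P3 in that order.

Answer: 138 34 34 34

Derivation:
Op 1: fork(P0) -> P1. 3 ppages; refcounts: pp0:2 pp1:2 pp2:2
Op 2: read(P0, v1) -> 34. No state change.
Op 3: write(P1, v2, 198). refcount(pp2)=2>1 -> COPY to pp3. 4 ppages; refcounts: pp0:2 pp1:2 pp2:1 pp3:1
Op 4: write(P1, v0, 197). refcount(pp0)=2>1 -> COPY to pp4. 5 ppages; refcounts: pp0:1 pp1:2 pp2:1 pp3:1 pp4:1
Op 5: write(P0, v0, 169). refcount(pp0)=1 -> write in place. 5 ppages; refcounts: pp0:1 pp1:2 pp2:1 pp3:1 pp4:1
Op 6: fork(P0) -> P2. 5 ppages; refcounts: pp0:2 pp1:3 pp2:2 pp3:1 pp4:1
Op 7: fork(P1) -> P3. 5 ppages; refcounts: pp0:2 pp1:4 pp2:2 pp3:2 pp4:2
Op 8: write(P0, v1, 138). refcount(pp1)=4>1 -> COPY to pp5. 6 ppages; refcounts: pp0:2 pp1:3 pp2:2 pp3:2 pp4:2 pp5:1
P0: v1 -> pp5 = 138
P1: v1 -> pp1 = 34
P2: v1 -> pp1 = 34
P3: v1 -> pp1 = 34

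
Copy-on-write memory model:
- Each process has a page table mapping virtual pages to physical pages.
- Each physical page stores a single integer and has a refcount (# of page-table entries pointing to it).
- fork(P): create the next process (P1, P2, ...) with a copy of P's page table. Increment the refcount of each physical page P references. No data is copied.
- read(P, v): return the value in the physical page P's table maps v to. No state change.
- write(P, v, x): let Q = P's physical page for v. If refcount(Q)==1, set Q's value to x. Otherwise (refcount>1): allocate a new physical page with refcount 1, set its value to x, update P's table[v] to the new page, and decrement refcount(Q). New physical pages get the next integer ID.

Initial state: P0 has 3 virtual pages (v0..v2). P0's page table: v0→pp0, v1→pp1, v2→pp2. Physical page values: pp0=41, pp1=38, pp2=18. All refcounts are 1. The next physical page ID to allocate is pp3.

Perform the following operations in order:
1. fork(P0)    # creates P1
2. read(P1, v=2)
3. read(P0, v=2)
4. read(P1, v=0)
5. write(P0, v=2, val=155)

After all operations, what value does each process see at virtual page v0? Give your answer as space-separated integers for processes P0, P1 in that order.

Answer: 41 41

Derivation:
Op 1: fork(P0) -> P1. 3 ppages; refcounts: pp0:2 pp1:2 pp2:2
Op 2: read(P1, v2) -> 18. No state change.
Op 3: read(P0, v2) -> 18. No state change.
Op 4: read(P1, v0) -> 41. No state change.
Op 5: write(P0, v2, 155). refcount(pp2)=2>1 -> COPY to pp3. 4 ppages; refcounts: pp0:2 pp1:2 pp2:1 pp3:1
P0: v0 -> pp0 = 41
P1: v0 -> pp0 = 41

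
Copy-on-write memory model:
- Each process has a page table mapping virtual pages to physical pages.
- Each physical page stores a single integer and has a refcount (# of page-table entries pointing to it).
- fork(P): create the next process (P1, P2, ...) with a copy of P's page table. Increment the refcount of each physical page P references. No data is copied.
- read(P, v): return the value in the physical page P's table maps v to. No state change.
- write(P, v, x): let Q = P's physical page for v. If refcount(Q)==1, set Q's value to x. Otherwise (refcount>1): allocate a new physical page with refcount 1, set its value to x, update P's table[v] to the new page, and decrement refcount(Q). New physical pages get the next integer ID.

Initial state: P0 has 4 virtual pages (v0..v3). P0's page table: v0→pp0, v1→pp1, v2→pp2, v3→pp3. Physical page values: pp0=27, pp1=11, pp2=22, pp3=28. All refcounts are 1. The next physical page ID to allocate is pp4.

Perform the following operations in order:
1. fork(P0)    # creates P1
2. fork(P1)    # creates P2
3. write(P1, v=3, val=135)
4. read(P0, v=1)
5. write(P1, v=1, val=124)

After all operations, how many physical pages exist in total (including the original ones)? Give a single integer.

Answer: 6

Derivation:
Op 1: fork(P0) -> P1. 4 ppages; refcounts: pp0:2 pp1:2 pp2:2 pp3:2
Op 2: fork(P1) -> P2. 4 ppages; refcounts: pp0:3 pp1:3 pp2:3 pp3:3
Op 3: write(P1, v3, 135). refcount(pp3)=3>1 -> COPY to pp4. 5 ppages; refcounts: pp0:3 pp1:3 pp2:3 pp3:2 pp4:1
Op 4: read(P0, v1) -> 11. No state change.
Op 5: write(P1, v1, 124). refcount(pp1)=3>1 -> COPY to pp5. 6 ppages; refcounts: pp0:3 pp1:2 pp2:3 pp3:2 pp4:1 pp5:1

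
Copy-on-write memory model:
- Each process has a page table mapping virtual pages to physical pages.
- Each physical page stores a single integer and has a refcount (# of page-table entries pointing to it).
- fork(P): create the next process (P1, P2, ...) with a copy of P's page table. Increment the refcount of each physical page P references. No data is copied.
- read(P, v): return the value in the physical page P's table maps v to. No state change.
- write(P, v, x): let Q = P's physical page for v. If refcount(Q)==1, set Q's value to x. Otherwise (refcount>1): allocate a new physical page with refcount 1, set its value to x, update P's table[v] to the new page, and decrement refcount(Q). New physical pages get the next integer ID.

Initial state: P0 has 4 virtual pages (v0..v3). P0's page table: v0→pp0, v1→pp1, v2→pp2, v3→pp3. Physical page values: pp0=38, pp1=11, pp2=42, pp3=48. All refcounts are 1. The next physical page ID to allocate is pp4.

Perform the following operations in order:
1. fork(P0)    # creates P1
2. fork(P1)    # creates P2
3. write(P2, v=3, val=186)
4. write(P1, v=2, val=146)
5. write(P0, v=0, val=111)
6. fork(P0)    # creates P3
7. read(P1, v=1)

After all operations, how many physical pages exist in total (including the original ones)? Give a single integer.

Answer: 7

Derivation:
Op 1: fork(P0) -> P1. 4 ppages; refcounts: pp0:2 pp1:2 pp2:2 pp3:2
Op 2: fork(P1) -> P2. 4 ppages; refcounts: pp0:3 pp1:3 pp2:3 pp3:3
Op 3: write(P2, v3, 186). refcount(pp3)=3>1 -> COPY to pp4. 5 ppages; refcounts: pp0:3 pp1:3 pp2:3 pp3:2 pp4:1
Op 4: write(P1, v2, 146). refcount(pp2)=3>1 -> COPY to pp5. 6 ppages; refcounts: pp0:3 pp1:3 pp2:2 pp3:2 pp4:1 pp5:1
Op 5: write(P0, v0, 111). refcount(pp0)=3>1 -> COPY to pp6. 7 ppages; refcounts: pp0:2 pp1:3 pp2:2 pp3:2 pp4:1 pp5:1 pp6:1
Op 6: fork(P0) -> P3. 7 ppages; refcounts: pp0:2 pp1:4 pp2:3 pp3:3 pp4:1 pp5:1 pp6:2
Op 7: read(P1, v1) -> 11. No state change.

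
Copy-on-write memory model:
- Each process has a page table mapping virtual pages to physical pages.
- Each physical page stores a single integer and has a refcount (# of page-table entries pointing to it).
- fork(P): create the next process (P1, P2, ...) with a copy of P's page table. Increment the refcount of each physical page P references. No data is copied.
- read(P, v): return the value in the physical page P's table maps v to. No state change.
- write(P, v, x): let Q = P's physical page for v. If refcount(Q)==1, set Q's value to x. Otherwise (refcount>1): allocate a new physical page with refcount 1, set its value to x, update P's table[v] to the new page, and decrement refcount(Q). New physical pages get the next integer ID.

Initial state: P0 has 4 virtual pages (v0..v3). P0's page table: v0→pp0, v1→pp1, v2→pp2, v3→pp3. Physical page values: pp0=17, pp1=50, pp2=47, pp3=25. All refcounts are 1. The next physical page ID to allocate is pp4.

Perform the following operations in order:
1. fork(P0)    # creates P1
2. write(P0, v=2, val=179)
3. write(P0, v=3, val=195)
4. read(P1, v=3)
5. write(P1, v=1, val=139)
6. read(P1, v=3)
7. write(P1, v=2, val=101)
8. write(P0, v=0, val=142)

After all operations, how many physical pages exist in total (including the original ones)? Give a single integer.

Op 1: fork(P0) -> P1. 4 ppages; refcounts: pp0:2 pp1:2 pp2:2 pp3:2
Op 2: write(P0, v2, 179). refcount(pp2)=2>1 -> COPY to pp4. 5 ppages; refcounts: pp0:2 pp1:2 pp2:1 pp3:2 pp4:1
Op 3: write(P0, v3, 195). refcount(pp3)=2>1 -> COPY to pp5. 6 ppages; refcounts: pp0:2 pp1:2 pp2:1 pp3:1 pp4:1 pp5:1
Op 4: read(P1, v3) -> 25. No state change.
Op 5: write(P1, v1, 139). refcount(pp1)=2>1 -> COPY to pp6. 7 ppages; refcounts: pp0:2 pp1:1 pp2:1 pp3:1 pp4:1 pp5:1 pp6:1
Op 6: read(P1, v3) -> 25. No state change.
Op 7: write(P1, v2, 101). refcount(pp2)=1 -> write in place. 7 ppages; refcounts: pp0:2 pp1:1 pp2:1 pp3:1 pp4:1 pp5:1 pp6:1
Op 8: write(P0, v0, 142). refcount(pp0)=2>1 -> COPY to pp7. 8 ppages; refcounts: pp0:1 pp1:1 pp2:1 pp3:1 pp4:1 pp5:1 pp6:1 pp7:1

Answer: 8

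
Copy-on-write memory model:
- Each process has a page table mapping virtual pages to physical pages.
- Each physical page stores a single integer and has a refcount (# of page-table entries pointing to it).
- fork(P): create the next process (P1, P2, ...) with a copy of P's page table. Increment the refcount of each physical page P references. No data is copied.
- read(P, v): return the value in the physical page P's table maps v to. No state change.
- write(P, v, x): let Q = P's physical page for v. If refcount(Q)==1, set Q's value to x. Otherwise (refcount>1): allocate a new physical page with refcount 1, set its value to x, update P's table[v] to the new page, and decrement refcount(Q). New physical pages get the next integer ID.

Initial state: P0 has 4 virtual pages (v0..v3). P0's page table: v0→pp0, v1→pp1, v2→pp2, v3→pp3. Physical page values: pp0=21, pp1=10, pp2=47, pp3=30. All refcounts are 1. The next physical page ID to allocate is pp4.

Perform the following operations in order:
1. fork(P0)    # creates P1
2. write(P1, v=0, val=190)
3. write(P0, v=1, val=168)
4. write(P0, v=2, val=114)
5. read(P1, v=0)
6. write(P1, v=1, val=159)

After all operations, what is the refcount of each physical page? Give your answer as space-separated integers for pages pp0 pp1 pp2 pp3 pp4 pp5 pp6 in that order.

Answer: 1 1 1 2 1 1 1

Derivation:
Op 1: fork(P0) -> P1. 4 ppages; refcounts: pp0:2 pp1:2 pp2:2 pp3:2
Op 2: write(P1, v0, 190). refcount(pp0)=2>1 -> COPY to pp4. 5 ppages; refcounts: pp0:1 pp1:2 pp2:2 pp3:2 pp4:1
Op 3: write(P0, v1, 168). refcount(pp1)=2>1 -> COPY to pp5. 6 ppages; refcounts: pp0:1 pp1:1 pp2:2 pp3:2 pp4:1 pp5:1
Op 4: write(P0, v2, 114). refcount(pp2)=2>1 -> COPY to pp6. 7 ppages; refcounts: pp0:1 pp1:1 pp2:1 pp3:2 pp4:1 pp5:1 pp6:1
Op 5: read(P1, v0) -> 190. No state change.
Op 6: write(P1, v1, 159). refcount(pp1)=1 -> write in place. 7 ppages; refcounts: pp0:1 pp1:1 pp2:1 pp3:2 pp4:1 pp5:1 pp6:1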